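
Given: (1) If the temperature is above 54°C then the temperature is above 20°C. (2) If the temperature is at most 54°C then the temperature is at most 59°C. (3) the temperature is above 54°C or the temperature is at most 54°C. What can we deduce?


Constructive dilemma: (P → Q) ∧ (R → S), P ∨ R ⊢ Q ∨ S
Premise 1: the temperature is above 54°C → the temperature is above 20°C
Premise 2: the temperature is at most 54°C → the temperature is at most 59°C
Premise 3: the temperature is above 54°C ∨ the temperature is at most 54°C
Case 1: Assuming the temperature is above 54°C, then by Premise 1, the temperature is above 20°C.
Case 2: Assuming the temperature is at most 54°C, then by Premise 2, the temperature is at most 59°C.
Since one of the temperature is above 54°C or the temperature is at most 54°C must hold, we get the temperature is above 20°C or the temperature is at most 59°C.

The temperature is above 20°C or the temperature is at most 59°C.


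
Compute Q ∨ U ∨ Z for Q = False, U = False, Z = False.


Q = False, U = False, Z = False
Step 1: Q ∨ U = False OR False = False
Step 2: False ∨ Z = False OR False = False
OR is true when at least one operand is true.

False


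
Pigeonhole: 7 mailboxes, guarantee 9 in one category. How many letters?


Pigeonhole: to guarantee k in one of n categories, need (k-1)×n + 1.
k = 9, n = 7
Minimum = (9-1) × 7 + 1 = 8 × 7 + 1

57


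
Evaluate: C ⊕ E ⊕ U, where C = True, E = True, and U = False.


C = True, E = True, U = False
Step 1: C ⊕ E = True XOR True = False
Step 2: False ⊕ U = False XOR False = False
XOR is true when an odd number of operands are true.

False


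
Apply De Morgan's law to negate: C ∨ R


De Morgan's law: ¬(P ∨ Q) ≡ ¬P ∧ ¬Q
¬(C ∨ R) = ¬C ∧ ¬R

¬C ∧ ¬R


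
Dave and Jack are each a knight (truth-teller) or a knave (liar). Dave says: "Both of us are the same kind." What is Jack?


Dave says: "Both of us are the same kind."
Case 1: Dave is a Knight (truth-teller)
  Statement is true → they ARE the same → Jack is also a Knight
Case 2: Dave is a Knave (liar)
  Statement is false → they are NOT the same → Jack is a Knight
In both cases, Jack is a Knight.

Knight


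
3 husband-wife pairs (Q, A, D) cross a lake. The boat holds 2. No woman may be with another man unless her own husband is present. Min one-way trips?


Label couples Q, A, D (H = husband, W = wife).
Counting alone: 6 people, the boat carries 2 and someone must bring it back, so each round trip nets at most +1 on the far side until the last crossing → at least 9 trips. The jealousy constraint makes 9 impossible; the shortest valid schedule has 11:
1. WQ+WA →  (far: WQ,WA; near: HQ,HA,HD,WD)
2. WQ ←       (far: WA; near: HQ,HA,HD,WQ,WD)
3. WQ+WD →  (far: WQ,WA,WD; near: HQ,HA,HD)
4. WQ ←       (far: WA,WD; near: HQ,HA,HD,WQ)
5. HA+HD →  (far: HA,WA,HD,WD; near: HQ,WQ)
6. HA+WA ←  (far: HD,WD; near: HQ,WQ,HA,WA)
7. HQ+HA →  (far: HQ,HA,HD,WD; near: WQ,WA)
8. WD ←       (far: HQ,HA,HD; near: WQ,WA,WD)
9. WQ+WA →  (far: HQ,WQ,HA,WA,HD; near: WD)
10. HD ←      (far: HQ,WQ,HA,WA; near: HD,WD)
11. HD+WD → (far: all six; near: empty)
In every state each wife is either with her husband or with no other man.
Minimum trips = 11

11


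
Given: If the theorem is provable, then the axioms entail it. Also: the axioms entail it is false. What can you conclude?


Modus tollens: P → Q, ¬Q ⊢ ¬P
P: the theorem is provable
Q: the axioms entail it
We have P → Q and Q is false.
By modus tollens, P must be false.

It is not the case that the theorem is provable


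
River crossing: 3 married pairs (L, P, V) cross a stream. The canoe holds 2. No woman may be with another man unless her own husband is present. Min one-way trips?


Label couples L, P, V (H = husband, W = wife).
Counting alone: 6 people, the canoe carries 2 and someone must bring it back, so each round trip nets at most +1 on the far side until the last crossing → at least 9 trips. The jealousy constraint makes 9 impossible; the shortest valid schedule has 11:
1. WL+WP →  (far: WL,WP; near: HL,HP,HV,WV)
2. WL ←       (far: WP; near: HL,HP,HV,WL,WV)
3. WL+WV →  (far: WL,WP,WV; near: HL,HP,HV)
4. WL ←       (far: WP,WV; near: HL,HP,HV,WL)
5. HP+HV →  (far: HP,WP,HV,WV; near: HL,WL)
6. HP+WP ←  (far: HV,WV; near: HL,WL,HP,WP)
7. HL+HP →  (far: HL,HP,HV,WV; near: WL,WP)
8. WV ←       (far: HL,HP,HV; near: WL,WP,WV)
9. WL+WP →  (far: HL,WL,HP,WP,HV; near: WV)
10. HV ←      (far: HL,WL,HP,WP; near: HV,WV)
11. HV+WV → (far: all six; near: empty)
In every state each wife is either with her husband or with no other man.
Minimum trips = 11

11


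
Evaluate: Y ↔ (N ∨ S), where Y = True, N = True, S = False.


Y = True, N = True, S = False
Step 1: N ∨ S = True OR False = True
Step 2: Y ↔ (True): true when both sides have same truth value.
Result: True ↔ True = True

True


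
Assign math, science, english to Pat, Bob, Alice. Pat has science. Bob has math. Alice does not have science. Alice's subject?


From clues:
  Bob → math
  Pat → science
By elimination, Alice gets the remaining.

english


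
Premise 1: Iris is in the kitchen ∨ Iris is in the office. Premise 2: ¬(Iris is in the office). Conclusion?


Disjunctive syllogism: P ∨ Q, ¬P ⊢ Q
Disjunction: Iris is in the kitchen ∨ Iris is in the office
We know it is not the case that Iris is in the office.
By disjunctive syllogism, the other disjunct must be true.

Iris is in the kitchen


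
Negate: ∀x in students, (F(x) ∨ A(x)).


Original: ∀x (F(x) ∨ A(x))
Rule: ¬∀→∃, ¬∃→∀, negate predicate.
Negation: ∃x (¬F(x) ∧ ¬A(x))

∃x (¬F(x) ∧ ¬A(x))


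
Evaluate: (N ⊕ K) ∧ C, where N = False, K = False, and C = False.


N = False, K = False, C = False
Step 1: N ⊕ K = False XOR False = False
Step 2: False ∧ C = False AND False = False
XOR true when exactly one of N,K is true; then AND with C.

False


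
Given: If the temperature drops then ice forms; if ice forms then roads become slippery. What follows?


Hypothetical syllogism: P → Q, Q → R ⊢ P → R
Premise 1: the temperature drops → ice forms
Premise 2: ice forms → roads become slippery
Chain the implications: the middle term (ice forms) links the two.
Conclusion: If the temperature drops, then roads become slippery.

If the temperature drops, then roads become slippery.


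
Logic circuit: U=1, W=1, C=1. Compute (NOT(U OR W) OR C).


U OR W = 1
NOT(1) = 0
0 OR 1 = 1

1


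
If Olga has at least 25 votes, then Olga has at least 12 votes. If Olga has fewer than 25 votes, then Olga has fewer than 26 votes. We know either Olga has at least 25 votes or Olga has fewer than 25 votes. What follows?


Constructive dilemma: (P → Q) ∧ (R → S), P ∨ R ⊢ Q ∨ S
Premise 1: Olga has at least 25 votes → Olga has at least 12 votes
Premise 2: Olga has fewer than 25 votes → Olga has fewer than 26 votes
Premise 3: Olga has at least 25 votes ∨ Olga has fewer than 25 votes
Case 1: Assuming Olga has at least 25 votes, then by Premise 1, Olga has at least 12 votes.
Case 2: Assuming Olga has fewer than 25 votes, then by Premise 2, Olga has fewer than 26 votes.
Since one of Olga has at least 25 votes or Olga has fewer than 25 votes must hold, we get Olga has at least 12 votes or Olga has fewer than 26 votes.

Olga has at least 12 votes or Olga has fewer than 26 votes.


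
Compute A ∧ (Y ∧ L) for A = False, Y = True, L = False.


A = False, Y = True, L = False
Step 1: Y ∧ L = True AND False = False
Step 2: A ∧ False = False AND False = False
AND is true only when ALL operands are true.

False


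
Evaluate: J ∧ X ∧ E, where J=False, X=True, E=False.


J = False, X = True, E = False
Expression: J ∧ X ∧ E
Step 1: J ∧ X = False AND True = False
Step 2: (False) ∧ E = False AND False = False

False


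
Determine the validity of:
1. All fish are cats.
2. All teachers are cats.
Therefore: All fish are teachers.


Premise 1: All fish are cats.
Premise 2: All teachers are cats.
Conclusion: All fish are teachers.
Fallacy: undistributed middle. cats is predicate in both.
Counterexample: fish and teachers could be disjoint subsets of cats.

Invalid


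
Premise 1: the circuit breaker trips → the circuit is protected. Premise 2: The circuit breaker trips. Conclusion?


Modus ponens: P → Q, P ⊢ Q
P: the circuit breaker trips
Q: the circuit is protected
We have P → Q and P is true.
By modus ponens, Q must be true.

The circuit is protected


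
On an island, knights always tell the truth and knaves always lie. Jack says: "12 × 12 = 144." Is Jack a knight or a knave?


Statement: "12 × 12 = 144."
Actual: 12 × 12 = 144
Claimed: 144
Statement is TRUE → Jack tells the truth → Knight

Knight


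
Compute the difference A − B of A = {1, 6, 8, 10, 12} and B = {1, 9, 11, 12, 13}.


A = {1, 6, 8, 10, 12}
B = {1, 9, 11, 12, 13}
Operation: difference A − B
In A but not B: 6, 8, 10

{6, 8, 10}


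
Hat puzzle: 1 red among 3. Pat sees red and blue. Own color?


Total red = 1, seen red = 1
Own red = 1 - 1 = 0
Pat's hat is blue.

blue


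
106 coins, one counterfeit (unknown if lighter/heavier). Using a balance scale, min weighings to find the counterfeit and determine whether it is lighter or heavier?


Let n = 106. 212 possibilities (n coins × lighter/heavier); each weighing has 3 outcomes.
Bound for k weighings: say the first weighing puts j coins on each pan. If it tips, the 2j weighed coins remain suspects (each with a known direction) and k-1 weighings give 3^(k-1) outcomes; 3^(k-1) is odd, so 2j ≤ 3^(k-1) - 1. If it balances, the n - 2j unweighed coins remain with direction unknown: 2(n - 2j) ≤ 3^(k-1) - 1 by the same parity argument. Adding, n ≤ (3^(k-1) - 1) + (3^(k-1) - 1)/2 = (3^k - 3)/2, and the classical three-group strategy achieves this (3 coins in 2 weighings, 12 in 3, 39 in 4, 120 in 5).
So we need the smallest k with (3^k - 3)/2 ≥ 106.
k = 4: (3^4 - 3)/2 = 39 < 106 ✗
k = 5: (3^5 - 3)/2 = 120 ≥ 106 ✓

5


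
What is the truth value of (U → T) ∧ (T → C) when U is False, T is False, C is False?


U = False, T = False, C = False
Step 1: U → T is false only when U=True and T=False. Result: True
Step 2: T → C is false only when T=True and C=False. Result: True
Step 3: True ∧ True = True

True


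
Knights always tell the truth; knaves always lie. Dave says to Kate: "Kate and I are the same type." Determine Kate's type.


Dave says: "Kate and I are the same type."
Case 1: Dave is a Knight (truth-teller)
  Statement is true → they ARE the same → Kate is also a Knight
Case 2: Dave is a Knave (liar)
  Statement is false → they are NOT the same → Kate is a Knight
In both cases, Kate is a Knight.

Knight


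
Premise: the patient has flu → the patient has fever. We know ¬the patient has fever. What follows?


Modus tollens: P → Q, ¬Q ⊢ ¬P
P: the patient has flu
Q: the patient has fever
We have P → Q and Q is false.
By modus tollens, P must be false.

It is not the case that the patient has flu


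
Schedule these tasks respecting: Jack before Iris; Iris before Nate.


Constraints: Jack before Iris; Iris before Nate
Method: repeatedly schedule the remaining task that has no remaining task required before it.
  Step 1: remaining {Jack, Nate, Iris}; every task except Jack still has a predecessor pending → schedule Jack.
  Step 2: remaining {Nate, Iris}; every task except Iris still has a predecessor pending → schedule Iris.
  Step 3: only Nate remains → schedule Nate.
Resulting order:

Jack → Iris → Nate


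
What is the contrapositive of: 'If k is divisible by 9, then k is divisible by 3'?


Original: If k is divisible by 9, then k is divisible by 3
Contrapositive: If ¬Q, then ¬P
Negate Q: not (k is divisible by 3)
Negate P: not (k is divisible by 9)

If not (k is divisible by 3), then not (k is divisible by 9).


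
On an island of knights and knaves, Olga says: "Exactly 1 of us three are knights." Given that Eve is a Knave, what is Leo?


Olga claims exactly 1 knights among Olga, Eve, Leo.
Given: Eve is a Knave.

Case 1: Olga is a Knight (tells truth)
  Then exactly 1 of the three are knights.
  Counting Olga, Eve: 1 knight(s) so far. Need 0 more → Leo = Knave.
Case 2: Olga is a Knave (lies)
  Then the count is NOT 1.
  If Leo = Knight, count = 1 = 1 → claim would be true, contradicts lie.
  If Leo = Knave, count = 0 ≠ 1 → lie confirmed ✓

Leo is a Knave.

Knave


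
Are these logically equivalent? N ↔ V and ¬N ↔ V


Expression 1: N ↔ V
Expression 2: ¬N ↔ V
Truth table (N V | Expr1 Expr2):
  T T |   T     F   ← differ
  T F |   F     T   ← differ
  F T |   F     T   ← differ
  F F |   T     F   ← differ
Counterexample: N=T, V=T gives Expr1 = T but Expr2 = F, so the expressions are NOT logically equivalent.

No


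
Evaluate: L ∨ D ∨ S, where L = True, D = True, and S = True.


L = True, D = True, S = True
Step 1: L ∨ D = True OR True = True
Step 2: True ∨ S = True OR True = True
OR is true when at least one operand is true.

True


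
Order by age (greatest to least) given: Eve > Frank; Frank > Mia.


Constraints: Eve > Frank; Frank > Mia
Method: at each step, the next-highest is the one remaining person who never appears on the smaller side of a constraint between remaining people.
  Step 1: remaining {Mia, Frank, Eve}; on the smaller side: {Mia, Frank} → Eve is next (Eve > Frank).
  Step 2: remaining {Mia, Frank}; on the smaller side: {Mia} → Frank is next (Frank > Mia).
  Step 3: only Mia remains → lowest.
Final ranking (highest to lowest):

Eve > Frank > Mia


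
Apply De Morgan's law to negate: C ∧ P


De Morgan's law: ¬(P ∧ Q) ≡ ¬P ∨ ¬Q
¬(C ∧ P) = ¬C ∨ ¬P

¬C ∨ ¬P


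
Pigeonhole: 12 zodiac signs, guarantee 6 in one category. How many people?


Pigeonhole: to guarantee k in one of n categories, need (k-1)×n + 1.
k = 6, n = 12
Minimum = (6-1) × 12 + 1 = 5 × 12 + 1

61


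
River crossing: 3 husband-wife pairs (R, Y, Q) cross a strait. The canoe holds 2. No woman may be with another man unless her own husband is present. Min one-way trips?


Label couples R, Y, Q (H = husband, W = wife).
Counting alone: 6 people, the canoe carries 2 and someone must bring it back, so each round trip nets at most +1 on the far side until the last crossing → at least 9 trips. The jealousy constraint makes 9 impossible; the shortest valid schedule has 11:
1. WR+WY →  (far: WR,WY; near: HR,HY,HQ,WQ)
2. WR ←       (far: WY; near: HR,HY,HQ,WR,WQ)
3. WR+WQ →  (far: WR,WY,WQ; near: HR,HY,HQ)
4. WR ←       (far: WY,WQ; near: HR,HY,HQ,WR)
5. HY+HQ →  (far: HY,WY,HQ,WQ; near: HR,WR)
6. HY+WY ←  (far: HQ,WQ; near: HR,WR,HY,WY)
7. HR+HY →  (far: HR,HY,HQ,WQ; near: WR,WY)
8. WQ ←       (far: HR,HY,HQ; near: WR,WY,WQ)
9. WR+WY →  (far: HR,WR,HY,WY,HQ; near: WQ)
10. HQ ←      (far: HR,WR,HY,WY; near: HQ,WQ)
11. HQ+WQ → (far: all six; near: empty)
In every state each wife is either with her husband or with no other man.
Minimum trips = 11

11


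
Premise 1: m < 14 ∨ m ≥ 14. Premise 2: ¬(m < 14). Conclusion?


Disjunctive syllogism: P ∨ Q, ¬P ⊢ Q
Disjunction: m < 14 ∨ m ≥ 14
We know it is not the case that m < 14.
By disjunctive syllogism, the other disjunct must be true.

m ≥ 14


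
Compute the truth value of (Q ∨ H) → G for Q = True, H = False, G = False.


Q = True, H = False, G = False
Step 1: Q ∨ H = True OR False = True
Step 2: (True) → G: false only when antecedent=True and G=False.
Result: False

False


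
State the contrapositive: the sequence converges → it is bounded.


Original: If the sequence converges, then it is bounded
Contrapositive: If ¬Q, then ¬P
Negate Q: not (it is bounded)
Negate P: not (the sequence converges)

If not (it is bounded), then not (the sequence converges).


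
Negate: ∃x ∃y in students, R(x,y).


Original: ∃x ∃y R(x,y)
Rule: ¬∀→∃, ¬∃→∀, negate predicate.
Negation: ∀x ∀y ¬R(x,y)

∀x ∀y ¬R(x,y)


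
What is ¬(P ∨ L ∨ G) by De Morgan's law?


De Morgan's law: ¬(P ∨ Q ∨ R) ≡ ¬P ∧ ¬Q ∧ ¬R
¬(P ∨ L ∨ G) = ¬P ∧ ¬L ∧ ¬G

¬P ∧ ¬L ∧ ¬G


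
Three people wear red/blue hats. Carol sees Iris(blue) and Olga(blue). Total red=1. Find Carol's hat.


Total red = 1, seen red = 0
Own red = 1 - 0 = 1
Carol's hat is red.

red


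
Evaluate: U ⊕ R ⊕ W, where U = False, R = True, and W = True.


U = False, R = True, W = True
Step 1: U ⊕ R = False XOR True = True
Step 2: True ⊕ W = True XOR True = False
XOR is true when an odd number of operands are true.

False


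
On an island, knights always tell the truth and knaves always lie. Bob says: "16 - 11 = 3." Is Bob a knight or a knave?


Statement: "16 - 11 = 3."
Actual: 16 - 11 = 5
Claimed: 3
Statement is FALSE → Bob lies → Knave

Knave


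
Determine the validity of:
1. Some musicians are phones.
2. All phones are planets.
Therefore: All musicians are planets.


Premise 1: Some musicians are phones.
Premise 2: All phones are planets.
Conclusion: All musicians are planets.
Fallacy: illicit minor. The minor term (musicians) is distributed in the conclusion ('All musicians ...') but undistributed in its premise ('Some musicians are phones' doesn't cover all musicians).
Only 'Some musicians are planets' follows, not 'All'.

Invalid


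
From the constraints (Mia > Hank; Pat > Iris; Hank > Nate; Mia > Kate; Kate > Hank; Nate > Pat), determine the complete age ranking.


Constraints: Mia > Hank; Pat > Iris; Hank > Nate; Mia > Kate; Kate > Hank; Nate > Pat
Method: at each step, the next-highest is the one remaining person who never appears on the smaller side of a constraint between remaining people.
  Step 1: remaining {Mia, Nate, Hank, Kate, Iris, Pat}; on the smaller side: {Nate, Hank, Kate, Iris, Pat} → Mia is next (Mia > Hank; Mia > Kate).
  Step 2: remaining {Nate, Hank, Kate, Iris, Pat}; on the smaller side: {Nate, Hank, Iris, Pat} → Kate is next (Kate > Hank).
  Step 3: remaining {Nate, Hank, Iris, Pat}; on the smaller side: {Nate, Iris, Pat} → Hank is next (Hank > Nate).
  Step 4: remaining {Nate, Iris, Pat}; on the smaller side: {Iris, Pat} → Nate is next (Nate > Pat).
  Step 5: remaining {Iris, Pat}; on the smaller side: {Iris} → Pat is next (Pat > Iris).
  Step 6: only Iris remains → lowest.
Final ranking (highest to lowest):

Mia > Kate > Hank > Nate > Pat > Iris


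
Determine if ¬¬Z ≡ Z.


Expression 1: ¬¬Z
Expression 2: Z
Truth table (Z | Expr1 Expr2):
  T |   T     T
  F |   F     F
All 2 rows agree, so the expressions are logically equivalent.

Yes


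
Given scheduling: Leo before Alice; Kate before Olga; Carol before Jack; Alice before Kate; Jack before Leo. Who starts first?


Constraints: Leo before Alice; Kate before Olga; Carol before Jack; Alice before Kate; Jack before Leo
The first task can have nothing scheduled before it, so it must never appear on the right of a 'before'.
Tasks appearing after some 'before': Alice, Olga, Jack, Kate, Leo.
The only task not in that list is Carol → it is first.

Carol


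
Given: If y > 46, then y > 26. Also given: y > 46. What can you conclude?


Modus ponens: P → Q, P ⊢ Q
P: y > 46
Q: y > 26
We have P → Q and P is true.
By modus ponens, Q must be true.

y > 26


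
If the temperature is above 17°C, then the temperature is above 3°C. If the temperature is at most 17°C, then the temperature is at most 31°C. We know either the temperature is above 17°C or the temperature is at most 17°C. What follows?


Constructive dilemma: (P → Q) ∧ (R → S), P ∨ R ⊢ Q ∨ S
Premise 1: the temperature is above 17°C → the temperature is above 3°C
Premise 2: the temperature is at most 17°C → the temperature is at most 31°C
Premise 3: the temperature is above 17°C ∨ the temperature is at most 17°C
Case 1: Assuming the temperature is above 17°C, then by Premise 1, the temperature is above 3°C.
Case 2: Assuming the temperature is at most 17°C, then by Premise 2, the temperature is at most 31°C.
Since one of the temperature is above 17°C or the temperature is at most 17°C must hold, we get the temperature is above 3°C or the temperature is at most 31°C.

The temperature is above 3°C or the temperature is at most 31°C.


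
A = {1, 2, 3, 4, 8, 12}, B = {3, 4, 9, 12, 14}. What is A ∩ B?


A = {1, 2, 3, 4, 8, 12}
B = {3, 4, 9, 12, 14}
Operation: intersection
Elements in both: 3, 4, 12

{3, 4, 12}


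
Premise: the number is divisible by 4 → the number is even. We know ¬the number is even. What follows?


Modus tollens: P → Q, ¬Q ⊢ ¬P
P: the number is divisible by 4
Q: the number is even
We have P → Q and Q is false.
By modus tollens, P must be false.

It is not the case that the number is divisible by 4


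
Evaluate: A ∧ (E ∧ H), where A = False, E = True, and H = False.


A = False, E = True, H = False
Step 1: E ∧ H = True AND False = False
Step 2: A ∧ False = False AND False = False
AND is true only when ALL operands are true.

False


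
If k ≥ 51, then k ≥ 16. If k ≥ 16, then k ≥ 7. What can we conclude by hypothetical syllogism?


Hypothetical syllogism: P → Q, Q → R ⊢ P → R
Premise 1: k ≥ 51 → k ≥ 16
Premise 2: k ≥ 16 → k ≥ 7
Chain the implications: the middle term (k ≥ 16) links the two.
Conclusion: If k ≥ 51, then k ≥ 7.

If k ≥ 51, then k ≥ 7.


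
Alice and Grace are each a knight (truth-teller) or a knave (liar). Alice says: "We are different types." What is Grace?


Alice says: "We are different types."
Case 1: Alice is a Knight (truth-teller)
  Statement is true → they ARE different → Grace is a Knave
Case 2: Alice is a Knave (liar)
  Statement is false → they are NOT different → Grace is a Knave
In both cases, Grace is a Knave.

Knave


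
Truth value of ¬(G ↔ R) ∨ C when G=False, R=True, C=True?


G = False, R = True, C = True
Expression: ¬(G ↔ R) ∨ C
Step 1: G ↔ R = (False iff True) = False
Step 2: ¬(G ↔ R) = NOT False = True
Step 3: (True) ∨ C = True OR True = True

True


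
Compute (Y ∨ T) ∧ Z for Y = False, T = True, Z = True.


Y = False, T = True, Z = True
Step 1: Y ∨ T = False OR True = True
Step 2: True ∧ Z = True AND True = True
OR is true when at least one operand is true; AND requires both.

True


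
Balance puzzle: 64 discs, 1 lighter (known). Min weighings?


Each weighing has 3 outcomes (left heavy / balance / right heavy), so k weighings distinguish at most 3^k cases; splitting into three near-equal groups achieves this.
Need 3^k ≥ 64: 3^3 = 27 < 64 ≤ 3^4 = 81
k = ⌈log₃(64)⌉ = 4

4


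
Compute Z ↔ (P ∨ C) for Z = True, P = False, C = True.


Z = True, P = False, C = True
Step 1: P ∨ C = False OR True = True
Step 2: Z ↔ (True): true when both sides have same truth value.
Result: True ↔ True = True

True


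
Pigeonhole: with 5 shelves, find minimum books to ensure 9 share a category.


Pigeonhole: to guarantee k in one of n categories, need (k-1)×n + 1.
k = 9, n = 5
Minimum = (9-1) × 5 + 1 = 8 × 5 + 1

41


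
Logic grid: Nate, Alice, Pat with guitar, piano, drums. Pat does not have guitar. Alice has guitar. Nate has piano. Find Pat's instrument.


From clues:
  Nate → piano
  Alice → guitar
By elimination, Pat gets the remaining.

drums


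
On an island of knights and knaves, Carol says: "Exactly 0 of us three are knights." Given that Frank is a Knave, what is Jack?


Carol claims exactly 0 knights among Carol, Frank, Jack.
Given: Frank is a Knave.

Case 1: Carol is a Knight (tells truth)
  Then exactly 0 of the three are knights.
  Counting Carol, Frank: 1 knight(s) so far. Need -1 more → impossible.
Case 2: Carol is a Knave (lies)
  Then the count is NOT 0.
  If Jack = Knave, count = 0 = 0 → claim would be true, contradicts lie.
  If Jack = Knight, count = 1 ≠ 0 → lie confirmed ✓

Jack is a Knight.

Knight


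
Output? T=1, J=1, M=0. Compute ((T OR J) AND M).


T OR J = 1|1 = 1
1 AND 0 = 0

0


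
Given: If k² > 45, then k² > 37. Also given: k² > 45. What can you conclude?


Modus ponens: P → Q, P ⊢ Q
P: k² > 45
Q: k² > 37
We have P → Q and P is true.
By modus ponens, Q must be true.

k² > 37


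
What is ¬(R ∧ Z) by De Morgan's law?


De Morgan's law: ¬(P ∧ Q) ≡ ¬P ∨ ¬Q
¬(R ∧ Z) = ¬R ∨ ¬Z

¬R ∨ ¬Z


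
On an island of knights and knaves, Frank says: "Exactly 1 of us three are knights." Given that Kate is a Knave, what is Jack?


Frank claims exactly 1 knights among Frank, Kate, Jack.
Given: Kate is a Knave.

Case 1: Frank is a Knight (tells truth)
  Then exactly 1 of the three are knights.
  Counting Frank, Kate: 1 knight(s) so far. Need 0 more → Jack = Knave.
Case 2: Frank is a Knave (lies)
  Then the count is NOT 1.
  If Jack = Knight, count = 1 = 1 → claim would be true, contradicts lie.
  If Jack = Knave, count = 0 ≠ 1 → lie confirmed ✓

Jack is a Knave.

Knave


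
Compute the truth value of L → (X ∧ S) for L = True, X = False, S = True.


L = True, X = False, S = True
Step 1: X ∧ S = False AND True = False
Step 2: L → (False): false only when L=True and consequent=False.
Result: False

False


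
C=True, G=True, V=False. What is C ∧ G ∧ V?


C = True, G = True, V = False
Expression: C ∧ G ∧ V
Step 1: C ∧ G = True AND True = True
Step 2: (True) ∧ V = True AND False = False

False


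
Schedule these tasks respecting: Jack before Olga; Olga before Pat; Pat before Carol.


Constraints: Jack before Olga; Olga before Pat; Pat before Carol
Method: repeatedly schedule the remaining task that has no remaining task required before it.
  Step 1: remaining {Jack, Carol, Pat, Olga}; every task except Jack still has a predecessor pending → schedule Jack.
  Step 2: remaining {Carol, Pat, Olga}; every task except Olga still has a predecessor pending → schedule Olga.
  Step 3: remaining {Carol, Pat}; every task except Pat still has a predecessor pending → schedule Pat.
  Step 4: only Carol remains → schedule Carol.
Resulting order:

Jack → Olga → Pat → Carol


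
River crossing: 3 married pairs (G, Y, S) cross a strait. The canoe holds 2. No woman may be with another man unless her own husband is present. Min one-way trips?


Label couples G, Y, S (H = husband, W = wife).
Counting alone: 6 people, the canoe carries 2 and someone must bring it back, so each round trip nets at most +1 on the far side until the last crossing → at least 9 trips. The jealousy constraint makes 9 impossible; the shortest valid schedule has 11:
1. WG+WY →  (far: WG,WY; near: HG,HY,HS,WS)
2. WG ←       (far: WY; near: HG,HY,HS,WG,WS)
3. WG+WS →  (far: WG,WY,WS; near: HG,HY,HS)
4. WG ←       (far: WY,WS; near: HG,HY,HS,WG)
5. HY+HS →  (far: HY,WY,HS,WS; near: HG,WG)
6. HY+WY ←  (far: HS,WS; near: HG,WG,HY,WY)
7. HG+HY →  (far: HG,HY,HS,WS; near: WG,WY)
8. WS ←       (far: HG,HY,HS; near: WG,WY,WS)
9. WG+WY →  (far: HG,WG,HY,WY,HS; near: WS)
10. HS ←      (far: HG,WG,HY,WY; near: HS,WS)
11. HS+WS → (far: all six; near: empty)
In every state each wife is either with her husband or with no other man.
Minimum trips = 11

11


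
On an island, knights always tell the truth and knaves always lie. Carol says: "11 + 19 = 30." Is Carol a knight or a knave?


Statement: "11 + 19 = 30."
Actual: 11 + 19 = 30
Claimed: 30
Statement is TRUE → Carol tells the truth → Knight

Knight


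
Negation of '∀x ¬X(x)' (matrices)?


Original: ∀x ¬X(x)
Rule: ¬∀→∃, ¬∃→∀, negate predicate.
Negation: ∃x X(x)

∃x X(x)


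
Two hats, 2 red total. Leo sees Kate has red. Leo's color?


Total red = 2, Kate = red
Red accounted for: 1
Remaining for Leo: 1
Leo's hat is red.

red


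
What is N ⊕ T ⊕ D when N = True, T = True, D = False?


N = True, T = True, D = False
Step 1: N ⊕ T = True XOR True = False
Step 2: False ⊕ D = False XOR False = False
XOR is true when an odd number of operands are true.

False


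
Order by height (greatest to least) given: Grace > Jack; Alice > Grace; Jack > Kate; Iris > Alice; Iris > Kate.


Constraints: Grace > Jack; Alice > Grace; Jack > Kate; Iris > Alice; Iris > Kate
Method: at each step, the next-highest is the one remaining person who never appears on the smaller side of a constraint between remaining people.
  Step 1: remaining {Kate, Jack, Grace, Iris, Alice}; on the smaller side: {Kate, Jack, Grace, Alice} → Iris is next (Iris > Alice; Iris > Kate).
  Step 2: remaining {Kate, Jack, Grace, Alice}; on the smaller side: {Kate, Jack, Grace} → Alice is next (Alice > Grace).
  Step 3: remaining {Kate, Jack, Grace}; on the smaller side: {Kate, Jack} → Grace is next (Grace > Jack).
  Step 4: remaining {Kate, Jack}; on the smaller side: {Kate} → Jack is next (Jack > Kate).
  Step 5: only Kate remains → lowest.
Final ranking (highest to lowest):

Iris > Alice > Grace > Jack > Kate


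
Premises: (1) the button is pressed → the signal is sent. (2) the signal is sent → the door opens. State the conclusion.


Hypothetical syllogism: P → Q, Q → R ⊢ P → R
Premise 1: the button is pressed → the signal is sent
Premise 2: the signal is sent → the door opens
Chain the implications: the middle term (the signal is sent) links the two.
Conclusion: If the button is pressed, then the door opens.

If the button is pressed, then the door opens.


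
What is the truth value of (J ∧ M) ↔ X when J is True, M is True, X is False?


J = True, M = True, X = False
Step 1: J ∧ M = True AND True = True
Step 2: (True) ↔ X: true when both sides have same truth value.
Result: True ↔ False = False

False


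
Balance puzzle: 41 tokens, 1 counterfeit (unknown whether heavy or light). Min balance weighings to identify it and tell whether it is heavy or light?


Let n = 41. 82 possibilities (n tokens × lighter/heavier); each weighing has 3 outcomes.
Bound for k weighings: say the first weighing puts j tokens on each pan. If it tips, the 2j weighed tokens remain suspects (each with a known direction) and k-1 weighings give 3^(k-1) outcomes; 3^(k-1) is odd, so 2j ≤ 3^(k-1) - 1. If it balances, the n - 2j unweighed tokens remain with direction unknown: 2(n - 2j) ≤ 3^(k-1) - 1 by the same parity argument. Adding, n ≤ (3^(k-1) - 1) + (3^(k-1) - 1)/2 = (3^k - 3)/2, and the classical three-group strategy achieves this (3 tokens in 2 weighings, 12 in 3, 39 in 4, 120 in 5).
So we need the smallest k with (3^k - 3)/2 ≥ 41.
k = 4: (3^4 - 3)/2 = 39 < 41 ✗
k = 5: (3^5 - 3)/2 = 120 ≥ 41 ✓

5


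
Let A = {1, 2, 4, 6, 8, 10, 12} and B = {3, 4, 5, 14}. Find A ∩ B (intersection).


A = {1, 2, 4, 6, 8, 10, 12}
B = {3, 4, 5, 14}
Operation: intersection
Elements in both: 4

{4}


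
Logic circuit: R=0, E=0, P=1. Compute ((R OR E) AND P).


R OR E = 0|0 = 0
0 AND 1 = 0

0


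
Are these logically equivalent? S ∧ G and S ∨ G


Expression 1: S ∧ G
Expression 2: S ∨ G
Truth table (S G | Expr1 Expr2):
  T T |   T     T
  T F |   F     T   ← differ
  F T |   F     T   ← differ
  F F |   F     F
Counterexample: S=T, G=F gives Expr1 = F but Expr2 = T, so the expressions are NOT logically equivalent.

No


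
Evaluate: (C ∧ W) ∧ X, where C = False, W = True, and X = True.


C = False, W = True, X = True
Step 1: C ∧ W = False AND True = False
Step 2: False ∧ X = False AND True = False
AND is true only when ALL operands are true.

False


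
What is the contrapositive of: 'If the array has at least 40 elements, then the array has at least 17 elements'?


Original: If the array has at least 40 elements, then the array has at least 17 elements
Contrapositive: If ¬Q, then ¬P
Negate Q: not (the array has at least 17 elements)
Negate P: not (the array has at least 40 elements)

If not (the array has at least 17 elements), then not (the array has at least 40 elements).


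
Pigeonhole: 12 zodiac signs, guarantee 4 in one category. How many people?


Pigeonhole: to guarantee k in one of n categories, need (k-1)×n + 1.
k = 4, n = 12
Minimum = (4-1) × 12 + 1 = 3 × 12 + 1

37


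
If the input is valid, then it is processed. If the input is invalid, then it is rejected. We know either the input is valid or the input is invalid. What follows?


Constructive dilemma: (P → Q) ∧ (R → S), P ∨ R ⊢ Q ∨ S
Premise 1: the input is valid → it is processed
Premise 2: the input is invalid → it is rejected
Premise 3: the input is valid ∨ the input is invalid
Case 1: Assuming the input is valid, then by Premise 1, it is processed.
Case 2: Assuming the input is invalid, then by Premise 2, it is rejected.
Since one of the input is valid or the input is invalid must hold, we get it is processed or it is rejected.

It is processed or it is rejected.


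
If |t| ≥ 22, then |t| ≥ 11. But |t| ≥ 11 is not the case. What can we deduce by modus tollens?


Modus tollens: P → Q, ¬Q ⊢ ¬P
P: |t| ≥ 22
Q: |t| ≥ 11
We have P → Q and Q is false.
By modus tollens, P must be false.

It is not the case that |t| ≥ 22


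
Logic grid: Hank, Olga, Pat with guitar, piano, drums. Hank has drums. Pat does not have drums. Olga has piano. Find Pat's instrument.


From clues:
  Hank → drums
  Olga → piano
By elimination, Pat gets the remaining.

guitar


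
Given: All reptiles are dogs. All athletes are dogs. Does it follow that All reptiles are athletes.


Premise 1: All reptiles are dogs.
Premise 2: All athletes are dogs.
Conclusion: All reptiles are athletes.
Fallacy: undistributed middle. dogs is predicate in both.
Counterexample: reptiles and athletes could be disjoint subsets of dogs.

Invalid


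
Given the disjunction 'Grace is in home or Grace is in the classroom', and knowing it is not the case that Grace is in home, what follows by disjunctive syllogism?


Disjunctive syllogism: P ∨ Q, ¬P ⊢ Q
Disjunction: Grace is in home ∨ Grace is in the classroom
We know it is not the case that Grace is in home.
By disjunctive syllogism, the other disjunct must be true.

Grace is in the classroom


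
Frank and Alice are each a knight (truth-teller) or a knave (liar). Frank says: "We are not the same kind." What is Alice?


Frank says: "We are not the same kind."
Case 1: Frank is a Knight (truth-teller)
  Statement is true → they ARE different → Alice is a Knave
Case 2: Frank is a Knave (liar)
  Statement is false → they are NOT different → Alice is a Knave
In both cases, Alice is a Knave.

Knave


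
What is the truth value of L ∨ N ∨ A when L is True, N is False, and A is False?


L = True, N = False, A = False
Step 1: L ∨ N = True OR False = True
Step 2: True ∨ A = True OR False = True
OR is true when at least one operand is true.

True


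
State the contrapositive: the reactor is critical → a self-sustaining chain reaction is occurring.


Original: If the reactor is critical, then a self-sustaining chain reaction is occurring
Contrapositive: If ¬Q, then ¬P
Negate Q: not (a self-sustaining chain reaction is occurring)
Negate P: not (the reactor is critical)

If not (a self-sustaining chain reaction is occurring), then not (the reactor is critical).


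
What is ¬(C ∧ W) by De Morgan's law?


De Morgan's law: ¬(P ∧ Q) ≡ ¬P ∨ ¬Q
¬(C ∧ W) = ¬C ∨ ¬W

¬C ∨ ¬W


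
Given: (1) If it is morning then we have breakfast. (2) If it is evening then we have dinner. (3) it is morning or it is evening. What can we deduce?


Constructive dilemma: (P → Q) ∧ (R → S), P ∨ R ⊢ Q ∨ S
Premise 1: it is morning → we have breakfast
Premise 2: it is evening → we have dinner
Premise 3: it is morning ∨ it is evening
Case 1: Assuming it is morning, then by Premise 1, we have breakfast.
Case 2: Assuming it is evening, then by Premise 2, we have dinner.
Since one of it is morning or it is evening must hold, we get we have breakfast or we have dinner.

We have breakfast or we have dinner.


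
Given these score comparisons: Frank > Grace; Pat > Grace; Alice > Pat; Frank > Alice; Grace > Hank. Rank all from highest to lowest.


Constraints: Frank > Grace; Pat > Grace; Alice > Pat; Frank > Alice; Grace > Hank
Method: at each step, the next-highest is the one remaining person who never appears on the smaller side of a constraint between remaining people.
  Step 1: remaining {Hank, Alice, Pat, Grace, Frank}; on the smaller side: {Hank, Alice, Pat, Grace} → Frank is next (Frank > Grace; Frank > Alice).
  Step 2: remaining {Hank, Alice, Pat, Grace}; on the smaller side: {Hank, Pat, Grace} → Alice is next (Alice > Pat).
  Step 3: remaining {Hank, Pat, Grace}; on the smaller side: {Hank, Grace} → Pat is next (Pat > Grace).
  Step 4: remaining {Hank, Grace}; on the smaller side: {Hank} → Grace is next (Grace > Hank).
  Step 5: only Hank remains → lowest.
Final ranking (highest to lowest):

Frank > Alice > Pat > Grace > Hank


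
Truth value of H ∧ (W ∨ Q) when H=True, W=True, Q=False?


H = True, W = True, Q = False
Expression: H ∧ (W ∨ Q)
Step 1: W ∨ Q = True OR False = True
Step 2: H ∧ (True) = True AND True = True

True


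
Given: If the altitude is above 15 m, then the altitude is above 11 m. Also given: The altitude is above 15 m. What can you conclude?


Modus ponens: P → Q, P ⊢ Q
P: the altitude is above 15 m
Q: the altitude is above 11 m
We have P → Q and P is true.
By modus ponens, Q must be true.

The altitude is above 11 m


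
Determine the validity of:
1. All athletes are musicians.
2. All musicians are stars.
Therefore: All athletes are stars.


Premise 1: All athletes are musicians.
Premise 2: All musicians are stars.
Conclusion: All athletes are stars.
Barbara syllogism (AAA-1): All A are B, All B are C → All A are C.
Middle term (musicians) distributed in premise 2.

Valid


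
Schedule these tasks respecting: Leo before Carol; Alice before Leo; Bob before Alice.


Constraints: Leo before Carol; Alice before Leo; Bob before Alice
Method: repeatedly schedule the remaining task that has no remaining task required before it.
  Step 1: remaining {Bob, Leo, Alice, Carol}; every task except Bob still has a predecessor pending → schedule Bob.
  Step 2: remaining {Leo, Alice, Carol}; every task except Alice still has a predecessor pending → schedule Alice.
  Step 3: remaining {Leo, Carol}; every task except Leo still has a predecessor pending → schedule Leo.
  Step 4: only Carol remains → schedule Carol.
Resulting order:

Bob → Alice → Leo → Carol


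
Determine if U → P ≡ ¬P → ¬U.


Expression 1: U → P
Expression 2: ¬P → ¬U
Truth table (U P | Expr1 Expr2):
  T T |   T     T
  T F |   F     F
  F T |   T     T
  F F |   T     T
All 4 rows agree, so the expressions are logically equivalent.

Yes


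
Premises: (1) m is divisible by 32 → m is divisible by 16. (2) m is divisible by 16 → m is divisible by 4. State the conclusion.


Hypothetical syllogism: P → Q, Q → R ⊢ P → R
Premise 1: m is divisible by 32 → m is divisible by 16
Premise 2: m is divisible by 16 → m is divisible by 4
Chain the implications: the middle term (m is divisible by 16) links the two.
Conclusion: If m is divisible by 32, then m is divisible by 4.

If m is divisible by 32, then m is divisible by 4.


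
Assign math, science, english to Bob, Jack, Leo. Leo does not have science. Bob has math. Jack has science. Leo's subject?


From clues:
  Jack → science
  Bob → math
By elimination, Leo gets the remaining.

english


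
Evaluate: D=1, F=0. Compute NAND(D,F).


D AND F = 0
NOT(0) = 1

1


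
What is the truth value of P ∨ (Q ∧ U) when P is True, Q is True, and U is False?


P = True, Q = True, U = False
Step 1: Q ∧ U = True AND False = False
Step 2: P ∨ False = True OR False = True
AND evaluated first (higher precedence); then OR applied.

True
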